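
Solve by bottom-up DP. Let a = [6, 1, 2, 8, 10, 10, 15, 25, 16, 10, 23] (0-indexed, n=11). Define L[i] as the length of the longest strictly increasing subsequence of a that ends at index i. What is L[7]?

   i    0    1    2    3    4    5    6    7    8    9   10
a[i]    6    1    2    8   10   10   15   25   16   10   23
L[i]    1    1    2    3    4    4    5    6    6    4    7

6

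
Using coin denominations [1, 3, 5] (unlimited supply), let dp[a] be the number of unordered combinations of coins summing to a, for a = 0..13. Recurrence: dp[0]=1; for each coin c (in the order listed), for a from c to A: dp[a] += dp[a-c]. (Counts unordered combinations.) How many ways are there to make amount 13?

after  coin     0     1     2     3     4     5     6     7     8     9    10    11    12    13
          1     1     1     1     1     1     1     1     1     1     1     1     1     1     1
          3     1     1     1     2     2     2     3     3     3     4     4     4     5     5
          5     1     1     1     2     2     3     4     4     5     6     7     8     9    10

10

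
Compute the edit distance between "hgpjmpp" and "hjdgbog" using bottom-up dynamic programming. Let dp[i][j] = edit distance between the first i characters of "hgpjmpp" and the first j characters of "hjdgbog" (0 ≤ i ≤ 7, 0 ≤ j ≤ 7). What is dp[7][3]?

5

   ''  h  j  d  g  b  o  g
''  0  1  2  3  4  5  6  7
 h  1  0  1  2  3  4  5  6
 g  2  1  1  2  2  3  4  5
 p  3  2  2  2  3  3  4  5
 j  4  3  2  3  3  4  4  5
 m  5  4  3  3  4  4  5  5
 p  6  5  4  4  4  5  5  6
 p  7  6  5  5  5  5  6  6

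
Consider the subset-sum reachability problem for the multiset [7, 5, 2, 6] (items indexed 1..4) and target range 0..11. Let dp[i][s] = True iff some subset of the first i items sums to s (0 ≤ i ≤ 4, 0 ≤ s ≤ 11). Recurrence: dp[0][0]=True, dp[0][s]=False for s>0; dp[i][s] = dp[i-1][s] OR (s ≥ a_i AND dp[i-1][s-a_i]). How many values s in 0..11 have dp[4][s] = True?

8

i\s   0   1   2   3   4   5   6   7   8   9  10  11
  0   T   F   F   F   F   F   F   F   F   F   F   F
  1   T   F   F   F   F   F   F   T   F   F   F   F
  2   T   F   F   F   F   T   F   T   F   F   F   F
  3   T   F   T   F   F   T   F   T   F   T   F   F
  4   T   F   T   F   F   T   T   T   T   T   F   T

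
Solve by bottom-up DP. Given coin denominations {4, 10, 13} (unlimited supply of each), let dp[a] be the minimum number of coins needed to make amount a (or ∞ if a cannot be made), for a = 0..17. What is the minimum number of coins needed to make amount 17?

 a  0  1  2  3  4  5  6  7  8  9 10 11 12 13 14 15 16 17
dp  0  -  -  -  1  -  -  -  2  -  1  -  3  1  2  -  4  2
(- denotes ∞ / unreachable)

2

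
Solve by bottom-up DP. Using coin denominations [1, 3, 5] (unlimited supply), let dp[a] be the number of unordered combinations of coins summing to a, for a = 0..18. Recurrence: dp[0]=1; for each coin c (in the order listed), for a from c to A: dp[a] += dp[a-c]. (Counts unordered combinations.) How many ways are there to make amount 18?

after  coin     0     1     2     3     4     5     6     7     8     9    10    11    12    13    14    15    16    17    18
          1     1     1     1     1     1     1     1     1     1     1     1     1     1     1     1     1     1     1     1
          3     1     1     1     2     2     2     3     3     3     4     4     4     5     5     5     6     6     6     7
          5     1     1     1     2     2     3     4     4     5     6     7     8     9    10    11    13    14    15    17

17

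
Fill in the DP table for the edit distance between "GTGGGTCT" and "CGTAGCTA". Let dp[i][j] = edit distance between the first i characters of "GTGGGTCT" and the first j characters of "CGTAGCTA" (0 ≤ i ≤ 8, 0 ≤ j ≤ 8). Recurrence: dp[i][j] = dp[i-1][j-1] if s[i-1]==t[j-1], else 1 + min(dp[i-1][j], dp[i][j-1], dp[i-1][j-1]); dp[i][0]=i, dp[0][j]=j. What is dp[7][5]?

   ''  C  G  T  A  G  C  T  A
''  0  1  2  3  4  5  6  7  8
 G  1  1  1  2  3  4  5  6  7
 T  2  2  2  1  2  3  4  5  6
 G  3  3  2  2  2  2  3  4  5
 G  4  4  3  3  3  2  3  4  5
 G  5  5  4  4  4  3  3  4  5
 T  6  6  5  4  5  4  4  3  4
 C  7  6  6  5  5  5  4  4  4
 T  8  7  7  6  6  6  5  4  5

5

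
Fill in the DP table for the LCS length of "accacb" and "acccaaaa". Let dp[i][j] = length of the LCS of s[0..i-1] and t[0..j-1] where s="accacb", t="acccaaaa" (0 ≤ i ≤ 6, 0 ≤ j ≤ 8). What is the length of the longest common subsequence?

   ''  a  c  c  c  a  a  a  a
''  0  0  0  0  0  0  0  0  0
 a  0  1  1  1  1  1  1  1  1
 c  0  1  2  2  2  2  2  2  2
 c  0  1  2  3  3  3  3  3  3
 a  0  1  2  3  3  4  4  4  4
 c  0  1  2  3  4  4  4  4  4
 b  0  1  2  3  4  4  4  4  4

4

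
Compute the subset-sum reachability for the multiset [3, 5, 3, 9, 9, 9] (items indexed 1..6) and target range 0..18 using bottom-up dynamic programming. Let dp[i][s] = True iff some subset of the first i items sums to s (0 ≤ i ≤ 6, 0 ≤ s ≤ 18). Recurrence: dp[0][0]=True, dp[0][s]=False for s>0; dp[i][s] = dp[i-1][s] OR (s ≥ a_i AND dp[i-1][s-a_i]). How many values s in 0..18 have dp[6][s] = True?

i\s   0   1   2   3   4   5   6   7   8   9  10  11  12  13  14  15  16  17  18
  0   T   F   F   F   F   F   F   F   F   F   F   F   F   F   F   F   F   F   F
  1   T   F   F   T   F   F   F   F   F   F   F   F   F   F   F   F   F   F   F
  2   T   F   F   T   F   T   F   F   T   F   F   F   F   F   F   F   F   F   F
  3   T   F   F   T   F   T   T   F   T   F   F   T   F   F   F   F   F   F   F
  4   T   F   F   T   F   T   T   F   T   T   F   T   T   F   T   T   F   T   F
  5   T   F   F   T   F   T   T   F   T   T   F   T   T   F   T   T   F   T   T
  6   T   F   F   T   F   T   T   F   T   T   F   T   T   F   T   T   F   T   T

12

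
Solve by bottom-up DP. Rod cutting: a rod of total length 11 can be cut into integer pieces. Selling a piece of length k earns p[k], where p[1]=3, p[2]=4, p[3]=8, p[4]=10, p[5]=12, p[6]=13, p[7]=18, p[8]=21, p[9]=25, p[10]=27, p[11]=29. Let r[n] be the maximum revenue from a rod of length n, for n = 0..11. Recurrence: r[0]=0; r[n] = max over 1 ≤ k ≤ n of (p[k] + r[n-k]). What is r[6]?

   n    0    1    2    3    4    5    6    7    8    9   10   11
r[n]    0    3    6    9   12   15   18   21   24   27   30   33

18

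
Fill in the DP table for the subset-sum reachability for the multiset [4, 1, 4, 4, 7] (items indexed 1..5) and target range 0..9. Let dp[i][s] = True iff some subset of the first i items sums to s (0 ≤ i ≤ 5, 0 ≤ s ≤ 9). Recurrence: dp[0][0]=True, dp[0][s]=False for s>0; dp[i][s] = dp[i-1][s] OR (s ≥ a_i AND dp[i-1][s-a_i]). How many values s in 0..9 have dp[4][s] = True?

6

i\s   0   1   2   3   4   5   6   7   8   9
  0   T   F   F   F   F   F   F   F   F   F
  1   T   F   F   F   T   F   F   F   F   F
  2   T   T   F   F   T   T   F   F   F   F
  3   T   T   F   F   T   T   F   F   T   T
  4   T   T   F   F   T   T   F   F   T   T
  5   T   T   F   F   T   T   F   T   T   T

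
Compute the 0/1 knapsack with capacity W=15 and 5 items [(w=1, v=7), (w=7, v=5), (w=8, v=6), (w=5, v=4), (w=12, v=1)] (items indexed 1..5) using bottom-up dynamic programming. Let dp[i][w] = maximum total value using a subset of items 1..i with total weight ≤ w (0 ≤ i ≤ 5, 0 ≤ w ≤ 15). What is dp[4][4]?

i\w   0   1   2   3   4   5   6   7   8   9  10  11  12  13  14  15
  0   0   0   0   0   0   0   0   0   0   0   0   0   0   0   0   0
  1   0   7   7   7   7   7   7   7   7   7   7   7   7   7   7   7
  2   0   7   7   7   7   7   7   7  12  12  12  12  12  12  12  12
  3   0   7   7   7   7   7   7   7  12  13  13  13  13  13  13  13
  4   0   7   7   7   7   7  11  11  12  13  13  13  13  16  17  17
  5   0   7   7   7   7   7  11  11  12  13  13  13  13  16  17  17

7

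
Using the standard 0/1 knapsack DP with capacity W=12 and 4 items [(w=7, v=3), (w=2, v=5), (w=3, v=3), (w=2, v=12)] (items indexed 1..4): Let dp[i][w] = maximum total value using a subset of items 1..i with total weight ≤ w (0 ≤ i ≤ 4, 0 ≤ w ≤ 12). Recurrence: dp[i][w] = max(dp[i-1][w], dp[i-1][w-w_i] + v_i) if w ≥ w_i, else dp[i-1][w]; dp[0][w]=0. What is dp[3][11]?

i\w   0   1   2   3   4   5   6   7   8   9  10  11  12
  0   0   0   0   0   0   0   0   0   0   0   0   0   0
  1   0   0   0   0   0   0   0   3   3   3   3   3   3
  2   0   0   5   5   5   5   5   5   5   8   8   8   8
  3   0   0   5   5   5   8   8   8   8   8   8   8  11
  4   0   0  12  12  17  17  17  20  20  20  20  20  20

8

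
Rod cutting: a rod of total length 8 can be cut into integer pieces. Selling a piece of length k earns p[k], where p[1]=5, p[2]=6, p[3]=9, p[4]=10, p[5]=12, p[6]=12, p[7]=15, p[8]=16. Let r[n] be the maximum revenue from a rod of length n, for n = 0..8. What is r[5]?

25

   n    0    1    2    3    4    5    6    7    8
r[n]    0    5   10   15   20   25   30   35   40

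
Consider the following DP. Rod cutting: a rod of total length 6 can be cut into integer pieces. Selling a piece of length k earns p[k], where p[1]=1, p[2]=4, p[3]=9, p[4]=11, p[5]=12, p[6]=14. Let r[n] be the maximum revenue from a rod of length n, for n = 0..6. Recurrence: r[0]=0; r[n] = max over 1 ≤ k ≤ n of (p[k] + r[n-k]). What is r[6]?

18

   n    0    1    2    3    4    5    6
r[n]    0    1    4    9   11   13   18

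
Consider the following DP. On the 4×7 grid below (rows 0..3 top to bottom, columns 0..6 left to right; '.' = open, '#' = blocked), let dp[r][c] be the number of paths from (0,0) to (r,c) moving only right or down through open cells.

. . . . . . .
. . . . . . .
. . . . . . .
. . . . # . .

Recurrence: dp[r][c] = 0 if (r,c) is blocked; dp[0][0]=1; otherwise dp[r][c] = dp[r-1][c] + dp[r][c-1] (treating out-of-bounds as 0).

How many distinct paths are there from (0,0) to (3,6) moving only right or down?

r\c   0   1   2   3   4   5   6
  0   1   1   1   1   1   1   1
  1   1   2   3   4   5   6   7
  2   1   3   6  10  15  21  28
  3   1   4  10  20   0  21  49

49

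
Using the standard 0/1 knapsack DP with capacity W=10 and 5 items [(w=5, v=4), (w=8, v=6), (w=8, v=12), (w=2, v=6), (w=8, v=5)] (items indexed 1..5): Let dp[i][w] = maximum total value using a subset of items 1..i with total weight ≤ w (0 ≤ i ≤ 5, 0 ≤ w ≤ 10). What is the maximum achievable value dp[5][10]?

18

i\w   0   1   2   3   4   5   6   7   8   9  10
  0   0   0   0   0   0   0   0   0   0   0   0
  1   0   0   0   0   0   4   4   4   4   4   4
  2   0   0   0   0   0   4   4   4   6   6   6
  3   0   0   0   0   0   4   4   4  12  12  12
  4   0   0   6   6   6   6   6  10  12  12  18
  5   0   0   6   6   6   6   6  10  12  12  18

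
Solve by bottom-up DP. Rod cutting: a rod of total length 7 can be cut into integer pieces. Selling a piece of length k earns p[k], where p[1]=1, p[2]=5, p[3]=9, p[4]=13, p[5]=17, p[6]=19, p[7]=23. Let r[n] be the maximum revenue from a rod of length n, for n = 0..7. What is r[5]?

17

   n    0    1    2    3    4    5    6    7
r[n]    0    1    5    9   13   17   19   23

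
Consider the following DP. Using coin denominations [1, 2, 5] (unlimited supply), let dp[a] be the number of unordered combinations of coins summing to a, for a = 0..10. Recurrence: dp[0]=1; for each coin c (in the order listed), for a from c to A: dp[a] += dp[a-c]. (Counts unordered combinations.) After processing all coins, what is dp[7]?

6

after  coin     0     1     2     3     4     5     6     7     8     9    10
          1     1     1     1     1     1     1     1     1     1     1     1
          2     1     1     2     2     3     3     4     4     5     5     6
          5     1     1     2     2     3     4     5     6     7     8    10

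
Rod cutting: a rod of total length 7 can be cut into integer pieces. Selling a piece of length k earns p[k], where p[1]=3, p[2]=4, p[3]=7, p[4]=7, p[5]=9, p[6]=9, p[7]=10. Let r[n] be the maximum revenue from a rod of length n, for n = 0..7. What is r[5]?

15

   n    0    1    2    3    4    5    6    7
r[n]    0    3    6    9   12   15   18   21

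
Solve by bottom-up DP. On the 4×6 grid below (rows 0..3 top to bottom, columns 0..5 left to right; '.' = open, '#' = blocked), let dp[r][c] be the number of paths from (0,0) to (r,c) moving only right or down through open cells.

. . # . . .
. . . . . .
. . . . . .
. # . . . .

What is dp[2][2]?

r\c   0   1   2   3   4   5
  0   1   1   0   0   0   0
  1   1   2   2   2   2   2
  2   1   3   5   7   9  11
  3   1   0   5  12  21  32

5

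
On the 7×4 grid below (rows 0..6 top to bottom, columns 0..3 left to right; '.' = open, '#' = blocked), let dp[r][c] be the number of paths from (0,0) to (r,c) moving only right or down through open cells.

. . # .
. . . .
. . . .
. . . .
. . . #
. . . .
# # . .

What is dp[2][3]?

7

r\c   0   1   2   3
  0   1   1   0   0
  1   1   2   2   2
  2   1   3   5   7
  3   1   4   9  16
  4   1   5  14   0
  5   1   6  20  20
  6   0   0  20  40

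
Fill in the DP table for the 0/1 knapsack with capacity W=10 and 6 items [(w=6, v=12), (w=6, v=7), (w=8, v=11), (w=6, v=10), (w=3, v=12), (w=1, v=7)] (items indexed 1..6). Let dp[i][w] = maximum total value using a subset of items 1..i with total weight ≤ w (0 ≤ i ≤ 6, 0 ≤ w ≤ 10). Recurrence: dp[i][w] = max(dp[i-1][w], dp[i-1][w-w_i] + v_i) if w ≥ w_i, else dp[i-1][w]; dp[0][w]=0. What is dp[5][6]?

12

i\w   0   1   2   3   4   5   6   7   8   9  10
  0   0   0   0   0   0   0   0   0   0   0   0
  1   0   0   0   0   0   0  12  12  12  12  12
  2   0   0   0   0   0   0  12  12  12  12  12
  3   0   0   0   0   0   0  12  12  12  12  12
  4   0   0   0   0   0   0  12  12  12  12  12
  5   0   0   0  12  12  12  12  12  12  24  24
  6   0   7   7  12  19  19  19  19  19  24  31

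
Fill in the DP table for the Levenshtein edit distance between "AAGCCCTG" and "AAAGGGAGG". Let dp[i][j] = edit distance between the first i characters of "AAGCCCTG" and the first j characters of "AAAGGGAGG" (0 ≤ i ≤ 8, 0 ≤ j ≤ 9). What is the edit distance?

5

   ''  A  A  A  G  G  G  A  G  G
''  0  1  2  3  4  5  6  7  8  9
 A  1  0  1  2  3  4  5  6  7  8
 A  2  1  0  1  2  3  4  5  6  7
 G  3  2  1  1  1  2  3  4  5  6
 C  4  3  2  2  2  2  3  4  5  6
 C  5  4  3  3  3  3  3  4  5  6
 C  6  5  4  4  4  4  4  4  5  6
 T  7  6  5  5  5  5  5  5  5  6
 G  8  7  6  6  5  5  5  6  5  5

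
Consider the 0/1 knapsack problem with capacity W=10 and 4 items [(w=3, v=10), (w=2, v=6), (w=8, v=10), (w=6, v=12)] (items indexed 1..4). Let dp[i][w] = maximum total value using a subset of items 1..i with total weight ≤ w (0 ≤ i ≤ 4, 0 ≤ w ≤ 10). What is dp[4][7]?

i\w   0   1   2   3   4   5   6   7   8   9  10
  0   0   0   0   0   0   0   0   0   0   0   0
  1   0   0   0  10  10  10  10  10  10  10  10
  2   0   0   6  10  10  16  16  16  16  16  16
  3   0   0   6  10  10  16  16  16  16  16  16
  4   0   0   6  10  10  16  16  16  18  22  22

16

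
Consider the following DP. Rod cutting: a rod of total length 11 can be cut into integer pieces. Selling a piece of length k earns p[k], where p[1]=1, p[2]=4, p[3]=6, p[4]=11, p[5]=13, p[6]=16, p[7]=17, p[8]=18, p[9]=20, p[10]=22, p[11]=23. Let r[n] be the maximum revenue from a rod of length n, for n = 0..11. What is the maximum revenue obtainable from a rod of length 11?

29

   n    0    1    2    3    4    5    6    7    8    9   10   11
r[n]    0    1    4    6   11   13   16   17   22   24   27   29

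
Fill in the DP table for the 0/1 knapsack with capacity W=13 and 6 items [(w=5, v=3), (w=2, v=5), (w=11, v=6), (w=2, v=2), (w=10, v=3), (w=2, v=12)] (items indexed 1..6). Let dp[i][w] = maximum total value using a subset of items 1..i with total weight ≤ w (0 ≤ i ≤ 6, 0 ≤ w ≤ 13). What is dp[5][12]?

i\w   0   1   2   3   4   5   6   7   8   9  10  11  12  13
  0   0   0   0   0   0   0   0   0   0   0   0   0   0   0
  1   0   0   0   0   0   3   3   3   3   3   3   3   3   3
  2   0   0   5   5   5   5   5   8   8   8   8   8   8   8
  3   0   0   5   5   5   5   5   8   8   8   8   8   8  11
  4   0   0   5   5   7   7   7   8   8  10  10  10  10  11
  5   0   0   5   5   7   7   7   8   8  10  10  10  10  11
  6   0   0  12  12  17  17  19  19  19  20  20  22  22  22

10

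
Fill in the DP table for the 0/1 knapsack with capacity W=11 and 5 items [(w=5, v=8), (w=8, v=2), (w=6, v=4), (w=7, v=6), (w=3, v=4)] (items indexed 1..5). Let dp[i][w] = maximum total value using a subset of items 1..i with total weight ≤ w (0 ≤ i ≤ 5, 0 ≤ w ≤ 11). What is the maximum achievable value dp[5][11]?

12

i\w   0   1   2   3   4   5   6   7   8   9  10  11
  0   0   0   0   0   0   0   0   0   0   0   0   0
  1   0   0   0   0   0   8   8   8   8   8   8   8
  2   0   0   0   0   0   8   8   8   8   8   8   8
  3   0   0   0   0   0   8   8   8   8   8   8  12
  4   0   0   0   0   0   8   8   8   8   8   8  12
  5   0   0   0   4   4   8   8   8  12  12  12  12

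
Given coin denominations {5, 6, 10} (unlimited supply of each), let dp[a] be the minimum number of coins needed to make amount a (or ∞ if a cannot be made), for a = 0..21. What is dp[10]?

1

 a  0  1  2  3  4  5  6  7  8  9 10 11 12 13 14 15 16 17 18 19 20 21
dp  0  -  -  -  -  1  1  -  -  -  1  2  2  -  -  2  2  3  3  -  2  3
(- denotes ∞ / unreachable)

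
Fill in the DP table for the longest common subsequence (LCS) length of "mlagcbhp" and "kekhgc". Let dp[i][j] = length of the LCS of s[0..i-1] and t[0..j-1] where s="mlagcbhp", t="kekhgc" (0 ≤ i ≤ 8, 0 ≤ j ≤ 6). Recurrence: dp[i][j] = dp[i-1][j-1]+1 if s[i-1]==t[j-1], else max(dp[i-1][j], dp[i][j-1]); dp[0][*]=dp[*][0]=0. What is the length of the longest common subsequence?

   ''  k  e  k  h  g  c
''  0  0  0  0  0  0  0
 m  0  0  0  0  0  0  0
 l  0  0  0  0  0  0  0
 a  0  0  0  0  0  0  0
 g  0  0  0  0  0  1  1
 c  0  0  0  0  0  1  2
 b  0  0  0  0  0  1  2
 h  0  0  0  0  1  1  2
 p  0  0  0  0  1  1  2

2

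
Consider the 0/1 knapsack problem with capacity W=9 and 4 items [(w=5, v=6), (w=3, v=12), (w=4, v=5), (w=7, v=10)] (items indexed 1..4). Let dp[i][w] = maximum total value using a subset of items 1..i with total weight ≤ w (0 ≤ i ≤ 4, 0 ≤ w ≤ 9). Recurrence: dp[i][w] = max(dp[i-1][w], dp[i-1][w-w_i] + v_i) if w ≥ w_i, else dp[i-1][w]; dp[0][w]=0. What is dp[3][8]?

i\w   0   1   2   3   4   5   6   7   8   9
  0   0   0   0   0   0   0   0   0   0   0
  1   0   0   0   0   0   6   6   6   6   6
  2   0   0   0  12  12  12  12  12  18  18
  3   0   0   0  12  12  12  12  17  18  18
  4   0   0   0  12  12  12  12  17  18  18

18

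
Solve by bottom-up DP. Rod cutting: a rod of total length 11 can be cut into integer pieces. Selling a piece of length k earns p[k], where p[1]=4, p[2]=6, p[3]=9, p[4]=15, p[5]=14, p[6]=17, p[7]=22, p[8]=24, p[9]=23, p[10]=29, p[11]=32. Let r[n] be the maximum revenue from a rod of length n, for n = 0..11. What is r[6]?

   n    0    1    2    3    4    5    6    7    8    9   10   11
r[n]    0    4    8   12   16   20   24   28   32   36   40   44

24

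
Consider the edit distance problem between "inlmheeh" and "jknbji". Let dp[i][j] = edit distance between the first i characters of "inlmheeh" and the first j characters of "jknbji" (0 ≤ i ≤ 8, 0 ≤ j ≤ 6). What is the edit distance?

8

   ''  j  k  n  b  j  i
''  0  1  2  3  4  5  6
 i  1  1  2  3  4  5  5
 n  2  2  2  2  3  4  5
 l  3  3  3  3  3  4  5
 m  4  4  4  4  4  4  5
 h  5  5  5  5  5  5  5
 e  6  6  6  6  6  6  6
 e  7  7  7  7  7  7  7
 h  8  8  8  8  8  8  8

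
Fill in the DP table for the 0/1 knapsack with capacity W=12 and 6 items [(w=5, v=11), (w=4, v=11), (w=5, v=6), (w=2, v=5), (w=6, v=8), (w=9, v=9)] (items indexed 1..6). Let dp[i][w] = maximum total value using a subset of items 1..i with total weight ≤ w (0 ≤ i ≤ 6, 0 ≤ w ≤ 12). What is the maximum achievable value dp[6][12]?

i\w   0   1   2   3   4   5   6   7   8   9  10  11  12
  0   0   0   0   0   0   0   0   0   0   0   0   0   0
  1   0   0   0   0   0  11  11  11  11  11  11  11  11
  2   0   0   0   0  11  11  11  11  11  22  22  22  22
  3   0   0   0   0  11  11  11  11  11  22  22  22  22
  4   0   0   5   5  11  11  16  16  16  22  22  27  27
  5   0   0   5   5  11  11  16  16  16  22  22  27  27
  6   0   0   5   5  11  11  16  16  16  22  22  27  27

27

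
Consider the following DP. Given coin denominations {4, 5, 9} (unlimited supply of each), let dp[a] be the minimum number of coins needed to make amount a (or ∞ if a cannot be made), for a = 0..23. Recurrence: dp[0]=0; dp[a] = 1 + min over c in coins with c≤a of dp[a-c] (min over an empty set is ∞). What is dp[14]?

 a  0  1  2  3  4  5  6  7  8  9 10 11 12 13 14 15 16 17 18 19 20 21 22 23
dp  0  -  -  -  1  1  -  -  2  1  2  -  3  2  2  3  4  3  2  3  4  4  3  3
(- denotes ∞ / unreachable)

2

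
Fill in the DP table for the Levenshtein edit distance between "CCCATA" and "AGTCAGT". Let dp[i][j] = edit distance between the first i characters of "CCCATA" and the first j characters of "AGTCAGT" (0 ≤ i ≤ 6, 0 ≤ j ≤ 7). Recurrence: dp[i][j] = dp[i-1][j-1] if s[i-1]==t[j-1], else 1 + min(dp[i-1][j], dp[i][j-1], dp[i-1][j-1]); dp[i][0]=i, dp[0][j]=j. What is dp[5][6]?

   ''  A  G  T  C  A  G  T
''  0  1  2  3  4  5  6  7
 C  1  1  2  3  3  4  5  6
 C  2  2  2  3  3  4  5  6
 C  3  3  3  3  3  4  5  6
 A  4  3  4  4  4  3  4  5
 T  5  4  4  4  5  4  4  4
 A  6  5  5  5  5  5  5  5

4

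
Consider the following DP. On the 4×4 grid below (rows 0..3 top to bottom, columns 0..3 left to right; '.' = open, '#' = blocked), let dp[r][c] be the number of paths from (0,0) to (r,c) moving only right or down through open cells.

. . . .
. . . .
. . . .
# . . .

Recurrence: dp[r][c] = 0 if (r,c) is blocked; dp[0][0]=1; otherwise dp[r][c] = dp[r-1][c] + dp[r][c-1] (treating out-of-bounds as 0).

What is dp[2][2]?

6

r\c   0   1   2   3
  0   1   1   1   1
  1   1   2   3   4
  2   1   3   6  10
  3   0   3   9  19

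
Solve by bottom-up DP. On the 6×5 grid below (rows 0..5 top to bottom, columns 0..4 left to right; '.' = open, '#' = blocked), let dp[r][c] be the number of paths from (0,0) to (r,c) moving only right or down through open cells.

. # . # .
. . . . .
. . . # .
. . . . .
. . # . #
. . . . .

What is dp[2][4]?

r\c   0   1   2   3   4
  0   1   0   0   0   0
  1   1   1   1   1   1
  2   1   2   3   0   1
  3   1   3   6   6   7
  4   1   4   0   6   0
  5   1   5   5  11  11

1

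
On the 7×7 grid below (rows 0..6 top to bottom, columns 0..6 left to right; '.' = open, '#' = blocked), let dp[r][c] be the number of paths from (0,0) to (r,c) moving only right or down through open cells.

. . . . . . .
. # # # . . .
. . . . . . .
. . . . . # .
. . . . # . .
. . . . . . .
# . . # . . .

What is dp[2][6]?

7

r\c   0   1   2   3   4   5   6
  0   1   1   1   1   1   1   1
  1   1   0   0   0   1   2   3
  2   1   1   1   1   2   4   7
  3   1   2   3   4   6   0   7
  4   1   3   6  10   0   0   7
  5   1   4  10  20  20  20  27
  6   0   4  14   0  20  40  67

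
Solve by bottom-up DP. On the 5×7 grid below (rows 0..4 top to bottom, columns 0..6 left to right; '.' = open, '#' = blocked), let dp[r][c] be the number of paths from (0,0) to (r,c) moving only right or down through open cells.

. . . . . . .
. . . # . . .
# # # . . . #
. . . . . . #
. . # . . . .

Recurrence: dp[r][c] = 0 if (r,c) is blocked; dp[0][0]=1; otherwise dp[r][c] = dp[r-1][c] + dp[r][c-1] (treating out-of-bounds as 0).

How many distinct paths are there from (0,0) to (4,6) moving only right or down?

r\c   0   1   2   3   4   5   6
  0   1   1   1   1   1   1   1
  1   1   2   3   0   1   2   3
  2   0   0   0   0   1   3   0
  3   0   0   0   0   1   4   0
  4   0   0   0   0   1   5   5

5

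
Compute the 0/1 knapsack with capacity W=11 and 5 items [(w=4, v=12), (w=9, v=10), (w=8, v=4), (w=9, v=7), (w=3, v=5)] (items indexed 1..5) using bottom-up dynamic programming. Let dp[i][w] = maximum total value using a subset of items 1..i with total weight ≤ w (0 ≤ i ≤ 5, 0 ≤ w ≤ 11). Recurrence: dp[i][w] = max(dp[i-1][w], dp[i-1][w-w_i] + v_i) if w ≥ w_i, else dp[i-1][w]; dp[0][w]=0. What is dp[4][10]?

12

i\w   0   1   2   3   4   5   6   7   8   9  10  11
  0   0   0   0   0   0   0   0   0   0   0   0   0
  1   0   0   0   0  12  12  12  12  12  12  12  12
  2   0   0   0   0  12  12  12  12  12  12  12  12
  3   0   0   0   0  12  12  12  12  12  12  12  12
  4   0   0   0   0  12  12  12  12  12  12  12  12
  5   0   0   0   5  12  12  12  17  17  17  17  17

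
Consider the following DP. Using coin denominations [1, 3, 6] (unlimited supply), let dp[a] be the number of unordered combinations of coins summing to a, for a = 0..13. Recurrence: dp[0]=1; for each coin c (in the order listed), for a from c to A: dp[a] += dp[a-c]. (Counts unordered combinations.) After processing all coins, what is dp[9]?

6

after  coin     0     1     2     3     4     5     6     7     8     9    10    11    12    13
          1     1     1     1     1     1     1     1     1     1     1     1     1     1     1
          3     1     1     1     2     2     2     3     3     3     4     4     4     5     5
          6     1     1     1     2     2     2     4     4     4     6     6     6     9     9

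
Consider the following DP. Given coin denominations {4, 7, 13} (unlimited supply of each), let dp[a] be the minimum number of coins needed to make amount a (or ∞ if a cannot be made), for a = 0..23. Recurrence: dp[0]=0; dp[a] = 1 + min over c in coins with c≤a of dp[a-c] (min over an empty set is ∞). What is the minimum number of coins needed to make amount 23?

 a  0  1  2  3  4  5  6  7  8  9 10 11 12 13 14 15 16 17 18 19 20 21 22 23
dp  0  -  -  -  1  -  -  1  2  -  -  2  3  1  2  3  4  2  3  4  2  3  4  5
(- denotes ∞ / unreachable)

5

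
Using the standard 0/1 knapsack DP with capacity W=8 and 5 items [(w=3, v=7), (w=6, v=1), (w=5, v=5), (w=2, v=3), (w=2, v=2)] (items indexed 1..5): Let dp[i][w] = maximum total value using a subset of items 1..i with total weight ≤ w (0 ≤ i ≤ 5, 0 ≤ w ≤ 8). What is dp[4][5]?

10

i\w   0   1   2   3   4   5   6   7   8
  0   0   0   0   0   0   0   0   0   0
  1   0   0   0   7   7   7   7   7   7
  2   0   0   0   7   7   7   7   7   7
  3   0   0   0   7   7   7   7   7  12
  4   0   0   3   7   7  10  10  10  12
  5   0   0   3   7   7  10  10  12  12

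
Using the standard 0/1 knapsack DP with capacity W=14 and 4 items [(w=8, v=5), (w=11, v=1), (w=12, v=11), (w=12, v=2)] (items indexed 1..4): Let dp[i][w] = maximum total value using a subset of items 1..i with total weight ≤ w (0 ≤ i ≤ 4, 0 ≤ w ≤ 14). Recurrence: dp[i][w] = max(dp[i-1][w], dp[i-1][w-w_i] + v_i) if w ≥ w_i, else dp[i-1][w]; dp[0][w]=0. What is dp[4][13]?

i\w   0   1   2   3   4   5   6   7   8   9  10  11  12  13  14
  0   0   0   0   0   0   0   0   0   0   0   0   0   0   0   0
  1   0   0   0   0   0   0   0   0   5   5   5   5   5   5   5
  2   0   0   0   0   0   0   0   0   5   5   5   5   5   5   5
  3   0   0   0   0   0   0   0   0   5   5   5   5  11  11  11
  4   0   0   0   0   0   0   0   0   5   5   5   5  11  11  11

11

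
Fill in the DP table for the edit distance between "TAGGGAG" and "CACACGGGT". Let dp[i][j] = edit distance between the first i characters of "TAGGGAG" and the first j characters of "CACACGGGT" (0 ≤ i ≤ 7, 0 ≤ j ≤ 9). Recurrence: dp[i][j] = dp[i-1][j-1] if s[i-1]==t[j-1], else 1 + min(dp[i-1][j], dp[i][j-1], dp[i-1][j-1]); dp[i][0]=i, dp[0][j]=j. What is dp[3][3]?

2

   ''  C  A  C  A  C  G  G  G  T
''  0  1  2  3  4  5  6  7  8  9
 T  1  1  2  3  4  5  6  7  8  8
 A  2  2  1  2  3  4  5  6  7  8
 G  3  3  2  2  3  4  4  5  6  7
 G  4  4  3  3  3  4  4  4  5  6
 G  5  5  4  4  4  4  4  4  4  5
 A  6  6  5  5  4  5  5  5  5  5
 G  7  7  6  6  5  5  5  5  5  6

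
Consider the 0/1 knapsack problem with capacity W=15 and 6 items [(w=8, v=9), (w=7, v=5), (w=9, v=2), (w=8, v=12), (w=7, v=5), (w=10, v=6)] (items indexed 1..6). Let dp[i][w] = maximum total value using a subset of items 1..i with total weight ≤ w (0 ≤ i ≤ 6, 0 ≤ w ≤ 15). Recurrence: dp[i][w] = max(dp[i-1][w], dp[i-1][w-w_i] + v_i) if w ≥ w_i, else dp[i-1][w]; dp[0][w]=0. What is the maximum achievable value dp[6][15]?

i\w   0   1   2   3   4   5   6   7   8   9  10  11  12  13  14  15
  0   0   0   0   0   0   0   0   0   0   0   0   0   0   0   0   0
  1   0   0   0   0   0   0   0   0   9   9   9   9   9   9   9   9
  2   0   0   0   0   0   0   0   5   9   9   9   9   9   9   9  14
  3   0   0   0   0   0   0   0   5   9   9   9   9   9   9   9  14
  4   0   0   0   0   0   0   0   5  12  12  12  12  12  12  12  17
  5   0   0   0   0   0   0   0   5  12  12  12  12  12  12  12  17
  6   0   0   0   0   0   0   0   5  12  12  12  12  12  12  12  17

17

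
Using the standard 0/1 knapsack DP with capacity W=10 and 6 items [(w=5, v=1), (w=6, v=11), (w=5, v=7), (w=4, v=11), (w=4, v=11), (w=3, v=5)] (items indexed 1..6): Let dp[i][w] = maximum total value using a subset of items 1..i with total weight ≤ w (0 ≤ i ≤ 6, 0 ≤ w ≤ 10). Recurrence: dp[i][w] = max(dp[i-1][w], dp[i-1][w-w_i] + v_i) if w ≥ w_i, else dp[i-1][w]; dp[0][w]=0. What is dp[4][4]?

i\w   0   1   2   3   4   5   6   7   8   9  10
  0   0   0   0   0   0   0   0   0   0   0   0
  1   0   0   0   0   0   1   1   1   1   1   1
  2   0   0   0   0   0   1  11  11  11  11  11
  3   0   0   0   0   0   7  11  11  11  11  11
  4   0   0   0   0  11  11  11  11  11  18  22
  5   0   0   0   0  11  11  11  11  22  22  22
  6   0   0   0   5  11  11  11  16  22  22  22

11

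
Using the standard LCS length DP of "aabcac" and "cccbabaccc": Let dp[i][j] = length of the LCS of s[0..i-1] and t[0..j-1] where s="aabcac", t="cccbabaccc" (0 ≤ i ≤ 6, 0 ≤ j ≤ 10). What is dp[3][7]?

2

   ''  c  c  c  b  a  b  a  c  c  c
''  0  0  0  0  0  0  0  0  0  0  0
 a  0  0  0  0  0  1  1  1  1  1  1
 a  0  0  0  0  0  1  1  2  2  2  2
 b  0  0  0  0  1  1  2  2  2  2  2
 c  0  1  1  1  1  1  2  2  3  3  3
 a  0  1  1  1  1  2  2  3  3  3  3
 c  0  1  2  2  2  2  2  3  4  4  4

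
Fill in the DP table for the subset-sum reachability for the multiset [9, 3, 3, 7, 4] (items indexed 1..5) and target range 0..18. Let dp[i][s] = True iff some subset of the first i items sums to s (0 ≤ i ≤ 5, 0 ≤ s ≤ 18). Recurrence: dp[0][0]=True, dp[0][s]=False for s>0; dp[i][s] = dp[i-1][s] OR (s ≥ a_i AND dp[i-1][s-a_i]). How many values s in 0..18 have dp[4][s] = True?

10

i\s   0   1   2   3   4   5   6   7   8   9  10  11  12  13  14  15  16  17  18
  0   T   F   F   F   F   F   F   F   F   F   F   F   F   F   F   F   F   F   F
  1   T   F   F   F   F   F   F   F   F   T   F   F   F   F   F   F   F   F   F
  2   T   F   F   T   F   F   F   F   F   T   F   F   T   F   F   F   F   F   F
  3   T   F   F   T   F   F   T   F   F   T   F   F   T   F   F   T   F   F   F
  4   T   F   F   T   F   F   T   T   F   T   T   F   T   T   F   T   T   F   F
  5   T   F   F   T   T   F   T   T   F   T   T   T   T   T   T   T   T   T   F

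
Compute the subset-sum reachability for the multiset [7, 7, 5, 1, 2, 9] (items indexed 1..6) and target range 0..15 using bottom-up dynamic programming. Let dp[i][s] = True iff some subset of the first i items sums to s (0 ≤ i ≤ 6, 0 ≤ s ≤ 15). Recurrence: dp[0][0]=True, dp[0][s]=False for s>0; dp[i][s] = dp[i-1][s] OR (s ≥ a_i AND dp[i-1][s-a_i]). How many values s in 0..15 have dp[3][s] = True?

5

i\s   0   1   2   3   4   5   6   7   8   9  10  11  12  13  14  15
  0   T   F   F   F   F   F   F   F   F   F   F   F   F   F   F   F
  1   T   F   F   F   F   F   F   T   F   F   F   F   F   F   F   F
  2   T   F   F   F   F   F   F   T   F   F   F   F   F   F   T   F
  3   T   F   F   F   F   T   F   T   F   F   F   F   T   F   T   F
  4   T   T   F   F   F   T   T   T   T   F   F   F   T   T   T   T
  5   T   T   T   T   F   T   T   T   T   T   T   F   T   T   T   T
  6   T   T   T   T   F   T   T   T   T   T   T   T   T   T   T   T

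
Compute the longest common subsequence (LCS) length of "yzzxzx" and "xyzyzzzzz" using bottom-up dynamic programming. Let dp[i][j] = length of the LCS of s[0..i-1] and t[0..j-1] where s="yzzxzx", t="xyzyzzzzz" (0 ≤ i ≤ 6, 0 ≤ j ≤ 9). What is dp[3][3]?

   ''  x  y  z  y  z  z  z  z  z
''  0  0  0  0  0  0  0  0  0  0
 y  0  0  1  1  1  1  1  1  1  1
 z  0  0  1  2  2  2  2  2  2  2
 z  0  0  1  2  2  3  3  3  3  3
 x  0  1  1  2  2  3  3  3  3  3
 z  0  1  1  2  2  3  4  4  4  4
 x  0  1  1  2  2  3  4  4  4  4

2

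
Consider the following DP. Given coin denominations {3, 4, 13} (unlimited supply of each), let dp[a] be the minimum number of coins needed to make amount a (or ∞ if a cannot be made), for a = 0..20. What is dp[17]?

2

 a  0  1  2  3  4  5  6  7  8  9 10 11 12 13 14 15 16 17 18 19 20
dp  0  -  -  1  1  -  2  2  2  3  3  3  3  1  4  4  2  2  5  3  3
(- denotes ∞ / unreachable)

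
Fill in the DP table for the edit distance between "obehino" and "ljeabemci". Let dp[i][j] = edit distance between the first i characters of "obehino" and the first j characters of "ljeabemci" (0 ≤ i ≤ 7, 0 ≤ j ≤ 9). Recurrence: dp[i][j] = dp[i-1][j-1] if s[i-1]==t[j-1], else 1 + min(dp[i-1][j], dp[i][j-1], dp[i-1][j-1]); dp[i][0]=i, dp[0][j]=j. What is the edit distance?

8

   ''  l  j  e  a  b  e  m  c  i
''  0  1  2  3  4  5  6  7  8  9
 o  1  1  2  3  4  5  6  7  8  9
 b  2  2  2  3  4  4  5  6  7  8
 e  3  3  3  2  3  4  4  5  6  7
 h  4  4  4  3  3  4  5  5  6  7
 i  5  5  5  4  4  4  5  6  6  6
 n  6  6  6  5  5  5  5  6  7  7
 o  7  7  7  6  6  6  6  6  7  8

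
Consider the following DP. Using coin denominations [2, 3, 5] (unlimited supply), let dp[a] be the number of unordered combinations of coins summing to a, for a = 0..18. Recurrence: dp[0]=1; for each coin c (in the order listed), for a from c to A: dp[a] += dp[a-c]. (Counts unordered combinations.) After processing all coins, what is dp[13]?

5

after  coin     0     1     2     3     4     5     6     7     8     9    10    11    12    13    14    15    16    17    18
          2     1     0     1     0     1     0     1     0     1     0     1     0     1     0     1     0     1     0     1
          3     1     0     1     1     1     1     2     1     2     2     2     2     3     2     3     3     3     3     4
          5     1     0     1     1     1     2     2     2     3     3     4     4     5     5     6     7     7     8     9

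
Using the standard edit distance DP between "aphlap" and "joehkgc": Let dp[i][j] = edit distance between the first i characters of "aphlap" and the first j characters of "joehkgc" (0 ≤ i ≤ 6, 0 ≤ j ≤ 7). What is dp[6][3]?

6

   ''  j  o  e  h  k  g  c
''  0  1  2  3  4  5  6  7
 a  1  1  2  3  4  5  6  7
 p  2  2  2  3  4  5  6  7
 h  3  3  3  3  3  4  5  6
 l  4  4  4  4  4  4  5  6
 a  5  5  5  5  5  5  5  6
 p  6  6  6  6  6  6  6  6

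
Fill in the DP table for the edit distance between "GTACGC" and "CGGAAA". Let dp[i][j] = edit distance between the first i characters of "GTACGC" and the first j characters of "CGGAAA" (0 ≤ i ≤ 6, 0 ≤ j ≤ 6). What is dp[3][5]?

3

   ''  C  G  G  A  A  A
''  0  1  2  3  4  5  6
 G  1  1  1  2  3  4  5
 T  2  2  2  2  3  4  5
 A  3  3  3  3  2  3  4
 C  4  3  4  4  3  3  4
 G  5  4  3  4  4  4  4
 C  6  5  4  4  5  5  5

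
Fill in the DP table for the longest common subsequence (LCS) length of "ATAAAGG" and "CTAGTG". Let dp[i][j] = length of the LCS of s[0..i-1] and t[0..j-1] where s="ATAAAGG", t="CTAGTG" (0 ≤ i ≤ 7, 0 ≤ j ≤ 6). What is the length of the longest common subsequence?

4

   ''  C  T  A  G  T  G
''  0  0  0  0  0  0  0
 A  0  0  0  1  1  1  1
 T  0  0  1  1  1  2  2
 A  0  0  1  2  2  2  2
 A  0  0  1  2  2  2  2
 A  0  0  1  2  2  2  2
 G  0  0  1  2  3  3  3
 G  0  0  1  2  3  3  4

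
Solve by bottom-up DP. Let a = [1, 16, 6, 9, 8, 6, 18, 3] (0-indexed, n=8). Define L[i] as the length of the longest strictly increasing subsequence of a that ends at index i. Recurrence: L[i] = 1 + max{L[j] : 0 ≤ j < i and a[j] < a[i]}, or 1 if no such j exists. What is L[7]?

2

   i    0    1    2    3    4    5    6    7
a[i]    1   16    6    9    8    6   18    3
L[i]    1    2    2    3    3    2    4    2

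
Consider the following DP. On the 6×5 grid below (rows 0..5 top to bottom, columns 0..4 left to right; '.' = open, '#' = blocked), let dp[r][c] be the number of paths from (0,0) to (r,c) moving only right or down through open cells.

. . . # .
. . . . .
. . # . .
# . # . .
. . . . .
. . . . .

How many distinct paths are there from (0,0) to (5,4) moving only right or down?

r\c   0   1   2   3   4
  0   1   1   1   0   0
  1   1   2   3   3   3
  2   1   3   0   3   6
  3   0   3   0   3   9
  4   0   3   3   6  15
  5   0   3   6  12  27

27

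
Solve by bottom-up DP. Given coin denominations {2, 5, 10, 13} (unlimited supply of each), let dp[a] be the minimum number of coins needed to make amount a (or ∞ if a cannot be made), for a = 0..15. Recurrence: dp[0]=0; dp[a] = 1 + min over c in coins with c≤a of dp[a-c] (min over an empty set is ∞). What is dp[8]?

4

 a  0  1  2  3  4  5  6  7  8  9 10 11 12 13 14 15
dp  0  -  1  -  2  1  3  2  4  3  1  4  2  1  3  2
(- denotes ∞ / unreachable)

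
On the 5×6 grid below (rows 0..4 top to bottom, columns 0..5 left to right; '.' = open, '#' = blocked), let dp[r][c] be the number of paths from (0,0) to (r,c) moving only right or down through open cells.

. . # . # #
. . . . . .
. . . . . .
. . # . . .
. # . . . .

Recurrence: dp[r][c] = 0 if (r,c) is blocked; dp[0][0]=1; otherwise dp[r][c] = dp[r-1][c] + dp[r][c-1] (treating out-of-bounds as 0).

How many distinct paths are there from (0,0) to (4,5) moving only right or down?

50

r\c   0   1   2   3   4   5
  0   1   1   0   0   0   0
  1   1   2   2   2   2   2
  2   1   3   5   7   9  11
  3   1   4   0   7  16  27
  4   1   0   0   7  23  50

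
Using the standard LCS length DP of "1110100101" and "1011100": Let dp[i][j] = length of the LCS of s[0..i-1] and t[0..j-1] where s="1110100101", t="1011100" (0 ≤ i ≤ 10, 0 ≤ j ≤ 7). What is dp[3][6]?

3

   ''  1  0  1  1  1  0  0
''  0  0  0  0  0  0  0  0
 1  0  1  1  1  1  1  1  1
 1  0  1  1  2  2  2  2  2
 1  0  1  1  2  3  3  3  3
 0  0  1  2  2  3  3  4  4
 1  0  1  2  3  3  4  4  4
 0  0  1  2  3  3  4  5  5
 0  0  1  2  3  3  4  5  6
 1  0  1  2  3  4  4  5  6
 0  0  1  2  3  4  4  5  6
 1  0  1  2  3  4  5  5  6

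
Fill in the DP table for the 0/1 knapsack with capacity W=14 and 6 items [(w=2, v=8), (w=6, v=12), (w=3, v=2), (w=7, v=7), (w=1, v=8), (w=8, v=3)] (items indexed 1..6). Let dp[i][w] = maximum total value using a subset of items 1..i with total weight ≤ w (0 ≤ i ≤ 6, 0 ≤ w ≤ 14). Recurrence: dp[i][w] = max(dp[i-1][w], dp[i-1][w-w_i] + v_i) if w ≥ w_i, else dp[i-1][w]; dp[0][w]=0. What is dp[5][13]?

30

i\w   0   1   2   3   4   5   6   7   8   9  10  11  12  13  14
  0   0   0   0   0   0   0   0   0   0   0   0   0   0   0   0
  1   0   0   8   8   8   8   8   8   8   8   8   8   8   8   8
  2   0   0   8   8   8   8  12  12  20  20  20  20  20  20  20
  3   0   0   8   8   8  10  12  12  20  20  20  22  22  22  22
  4   0   0   8   8   8  10  12  12  20  20  20  22  22  22  22
  5   0   8   8  16  16  16  18  20  20  28  28  28  30  30  30
  6   0   8   8  16  16  16  18  20  20  28  28  28  30  30  30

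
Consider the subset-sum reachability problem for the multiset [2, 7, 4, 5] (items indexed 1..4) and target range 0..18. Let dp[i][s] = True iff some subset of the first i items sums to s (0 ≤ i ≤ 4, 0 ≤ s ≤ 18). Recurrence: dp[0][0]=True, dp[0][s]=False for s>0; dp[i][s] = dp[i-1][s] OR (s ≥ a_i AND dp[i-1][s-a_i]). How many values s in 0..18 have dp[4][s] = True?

13

i\s   0   1   2   3   4   5   6   7   8   9  10  11  12  13  14  15  16  17  18
  0   T   F   F   F   F   F   F   F   F   F   F   F   F   F   F   F   F   F   F
  1   T   F   T   F   F   F   F   F   F   F   F   F   F   F   F   F   F   F   F
  2   T   F   T   F   F   F   F   T   F   T   F   F   F   F   F   F   F   F   F
  3   T   F   T   F   T   F   T   T   F   T   F   T   F   T   F   F   F   F   F
  4   T   F   T   F   T   T   T   T   F   T   F   T   T   T   T   F   T   F   T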